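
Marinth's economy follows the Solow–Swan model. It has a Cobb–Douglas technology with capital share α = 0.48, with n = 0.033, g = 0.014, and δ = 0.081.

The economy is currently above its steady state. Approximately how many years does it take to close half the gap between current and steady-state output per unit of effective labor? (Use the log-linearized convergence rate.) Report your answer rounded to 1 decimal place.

Near the steady state the convergence rate is λ = (1 − α)(n + g + δ).
λ = (1 − 0.48) × 0.128 = 0.52 × 0.128 = 0.06656
Half-life = ln 2 / λ = 0.6931 / 0.06656 ≈ 10.41 years

half-life ≈ 10.4 years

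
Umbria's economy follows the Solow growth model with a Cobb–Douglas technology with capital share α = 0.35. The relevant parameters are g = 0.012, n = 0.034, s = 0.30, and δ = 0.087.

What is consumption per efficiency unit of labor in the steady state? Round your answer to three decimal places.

At the steady state, Δk = 0, so s·k^α = (n + g + δ)·k.
Rearranging, k^(1−α) = s / (n + g + δ).
k^0.65 = 0.30 / (0.034 + 0.012 + 0.087) = 0.30 / 0.133 = 2.2556
k* = 2.2556^(1/0.65) ≈ 3.4953
y* = (k*)^α = 3.4953^0.35 ≈ 1.5496
c* = (1 − s)·y* = (1 − 0.30) × 1.5496 ≈ 1.0847

c* ≈ 1.085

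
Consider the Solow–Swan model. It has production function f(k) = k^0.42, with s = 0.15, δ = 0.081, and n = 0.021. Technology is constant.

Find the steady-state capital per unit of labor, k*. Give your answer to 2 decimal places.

Steady state requires s·f(k) = (n + δ)·k, i.e. s·k^α = (n + δ)·k.
Dividing both sides by k: k^(1−α) = s / (n + δ).
k^0.58 = 0.15 / (0.021 + 0.081) = 0.15 / 0.102 = 1.4706
k* = 1.4706^(1/0.58) ≈ 1.9444

k* ≈ 1.94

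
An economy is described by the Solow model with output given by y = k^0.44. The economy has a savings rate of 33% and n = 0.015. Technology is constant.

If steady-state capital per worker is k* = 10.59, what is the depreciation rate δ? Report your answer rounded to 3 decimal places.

δ ≈ 0.073

In steady state, investment equals break-even investment: s·k^α = (n + δ)·k.
So s / (n + δ) = (k*)^(1−α) = 10.59^0.56 = 3.7492.
Therefore n + δ = s / 3.7492 = 0.33 / 3.7492 = 0.0880, so δ = 0.0880 − 0.015 = 0.0730.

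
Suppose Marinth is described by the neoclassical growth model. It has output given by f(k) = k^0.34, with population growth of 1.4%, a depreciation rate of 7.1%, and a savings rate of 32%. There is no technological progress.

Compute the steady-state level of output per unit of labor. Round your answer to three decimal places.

y* ≈ 1.980

Steady state requires s·f(k) = (n + δ)·k, i.e. s·k^α = (n + δ)·k.
Dividing both sides by k: k^(1−α) = s / (n + δ).
k^0.66 = 0.32 / (0.014 + 0.071) = 0.32 / 0.085 = 3.7647
k* = 3.7647^(1/0.66) ≈ 7.4528
y* = (k*)^α = 7.4528^0.34 ≈ 1.9797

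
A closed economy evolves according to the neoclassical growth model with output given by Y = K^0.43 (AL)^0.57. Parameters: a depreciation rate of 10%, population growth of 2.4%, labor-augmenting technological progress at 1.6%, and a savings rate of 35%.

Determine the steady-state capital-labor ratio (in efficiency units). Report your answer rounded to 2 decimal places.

k* ≈ 4.99

At the steady state, Δk = 0, so s·k^α = (n + g + δ)·k.
Dividing both sides by k: k^(1−α) = s / (n + g + δ).
k^0.57 = 0.35 / (0.024 + 0.016 + 0.100) = 0.35 / 0.140 = 2.5000
k* = 2.5000^(1/0.57) ≈ 4.9905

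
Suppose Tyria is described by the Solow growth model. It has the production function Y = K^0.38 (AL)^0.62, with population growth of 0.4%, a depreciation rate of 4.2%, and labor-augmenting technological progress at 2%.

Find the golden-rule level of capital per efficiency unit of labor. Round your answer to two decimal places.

The golden rule sets f'(k) = n + g + δ, i.e. α·k^(α−1) = n + g + δ.
So k^(1−α) = α / (n + g + δ) = 0.38 / 0.066 = 5.7576.
k_gold = 5.7576^(1/0.62) ≈ 16.8343

k_gold ≈ 16.83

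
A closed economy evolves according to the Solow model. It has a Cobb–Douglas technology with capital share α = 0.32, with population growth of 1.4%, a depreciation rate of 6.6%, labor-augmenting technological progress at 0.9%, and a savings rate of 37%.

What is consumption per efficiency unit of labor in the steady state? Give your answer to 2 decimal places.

In steady state, investment equals break-even investment: s·k^α = (n + g + δ)·k.
Dividing both sides by k: k^(1−α) = s / (n + g + δ).
k^0.68 = 0.37 / (0.014 + 0.009 + 0.066) = 0.37 / 0.089 = 4.1573
k* = 4.1573^(1/0.68) ≈ 8.1286
y* = (k*)^α = 8.1286^0.32 ≈ 1.9553
c* = (1 − s)·y* = (1 − 0.37) × 1.9553 ≈ 1.2318

c* = 1.23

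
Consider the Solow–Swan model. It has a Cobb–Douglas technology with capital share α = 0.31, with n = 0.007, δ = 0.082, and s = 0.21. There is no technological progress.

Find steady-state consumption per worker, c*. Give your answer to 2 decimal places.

c* = 1.16

At the steady state, Δk = 0, so s·k^α = (n + δ)·k.
Dividing both sides by k: k^(1−α) = s / (n + δ).
k^0.69 = 0.21 / (0.007 + 0.082) = 0.21 / 0.089 = 2.3596
k* = 2.3596^(1/0.69) ≈ 3.4701
y* = (k*)^α = 3.4701^0.31 ≈ 1.4706
c* = (1 − s)·y* = (1 − 0.21) × 1.4706 ≈ 1.1618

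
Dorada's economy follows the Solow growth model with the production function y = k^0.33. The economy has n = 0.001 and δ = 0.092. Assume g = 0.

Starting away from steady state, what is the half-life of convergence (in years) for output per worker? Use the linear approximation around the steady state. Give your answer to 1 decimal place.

half-life ≈ 11.1 years

Near the steady state the convergence rate is λ = (1 − α)(n + δ).
λ = (1 − 0.33) × 0.093 = 0.67 × 0.093 = 0.06231
Half-life = ln 2 / λ = 0.6931 / 0.06231 ≈ 11.12 years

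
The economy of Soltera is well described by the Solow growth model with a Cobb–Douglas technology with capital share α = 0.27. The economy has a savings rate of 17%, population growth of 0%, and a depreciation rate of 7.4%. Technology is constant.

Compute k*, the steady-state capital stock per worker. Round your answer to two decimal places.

k* = 3.12

Steady state requires s·f(k) = (n + δ)·k, i.e. s·k^α = (n + δ)·k.
Dividing both sides by k: k^(1−α) = s / (n + δ).
k^0.73 = 0.17 / (0.000 + 0.074) = 0.17 / 0.074 = 2.2973
k* = 2.2973^(1/0.73) ≈ 3.1248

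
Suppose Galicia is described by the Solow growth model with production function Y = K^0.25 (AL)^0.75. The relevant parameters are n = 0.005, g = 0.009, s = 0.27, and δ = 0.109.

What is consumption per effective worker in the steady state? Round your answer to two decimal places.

At the steady state, Δk = 0, so s·k^α = (n + g + δ)·k.
Rearranging, k^(1−α) = s / (n + g + δ).
k^0.75 = 0.27 / (0.005 + 0.009 + 0.109) = 0.27 / 0.123 = 2.1951
k* = 2.1951^(1/0.75) ≈ 2.8528
y* = (k*)^α = 2.8528^0.25 ≈ 1.2996
c* = (1 − s)·y* = (1 − 0.27) × 1.2996 ≈ 0.9487

c* ≈ 0.95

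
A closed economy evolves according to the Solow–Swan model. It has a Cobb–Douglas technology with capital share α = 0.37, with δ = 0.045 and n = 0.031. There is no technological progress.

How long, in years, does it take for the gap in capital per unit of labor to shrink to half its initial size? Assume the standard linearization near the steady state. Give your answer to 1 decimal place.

t_½ ≈ 14.5 years

Near the steady state the convergence rate is λ = (1 − α)(n + δ).
λ = (1 − 0.37) × 0.076 = 0.63 × 0.076 = 0.04788
Half-life = ln 2 / λ = 0.6931 / 0.04788 ≈ 14.48 years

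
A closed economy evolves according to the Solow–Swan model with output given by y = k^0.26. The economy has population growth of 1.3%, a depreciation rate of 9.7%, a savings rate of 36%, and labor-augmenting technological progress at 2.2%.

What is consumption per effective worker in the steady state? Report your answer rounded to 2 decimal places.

Steady state requires s·f(k) = (n + g + δ)·k, i.e. s·k^α = (n + g + δ)·k.
Rearranging, k^(1−α) = s / (n + g + δ).
k^0.74 = 0.36 / (0.013 + 0.022 + 0.097) = 0.36 / 0.132 = 2.7273
k* = 2.7273^(1/0.74) ≈ 3.8800
y* = (k*)^α = 3.8800^0.26 ≈ 1.4226
c* = (1 − s)·y* = (1 − 0.36) × 1.4226 ≈ 0.9105

c* = 0.91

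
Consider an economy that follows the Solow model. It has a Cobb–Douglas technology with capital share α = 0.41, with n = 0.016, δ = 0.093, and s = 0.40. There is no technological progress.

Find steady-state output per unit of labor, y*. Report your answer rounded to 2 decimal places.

y* ≈ 2.47

Steady state requires s·f(k) = (n + δ)·k, i.e. s·k^α = (n + δ)·k.
Dividing both sides by k: k^(1−α) = s / (n + δ).
k^0.59 = 0.40 / (0.016 + 0.093) = 0.40 / 0.109 = 3.6697
k* = 3.6697^(1/0.59) ≈ 9.0573
y* = (k*)^α = 9.0573^0.41 ≈ 2.4681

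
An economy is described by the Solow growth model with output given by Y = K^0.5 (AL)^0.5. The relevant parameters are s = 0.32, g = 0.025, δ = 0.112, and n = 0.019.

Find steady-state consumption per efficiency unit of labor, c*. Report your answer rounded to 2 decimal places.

In steady state, investment equals break-even investment: s·k^α = (n + g + δ)·k.
Rearranging, k^(1−α) = s / (n + g + δ).
k^0.5 = 0.32 / (0.019 + 0.025 + 0.112) = 0.32 / 0.156 = 2.0513
k* = 2.0513^(1/0.5) ≈ 4.2078
y* = (k*)^α = 4.2078^0.5 ≈ 2.0513
c* = (1 − s)·y* = (1 − 0.32) × 2.0513 ≈ 1.3949

c* = 1.39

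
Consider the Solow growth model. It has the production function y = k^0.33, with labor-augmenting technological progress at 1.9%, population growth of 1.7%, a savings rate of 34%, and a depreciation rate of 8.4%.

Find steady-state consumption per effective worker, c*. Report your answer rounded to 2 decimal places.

In steady state, investment equals break-even investment: s·k^α = (n + g + δ)·k.
Dividing both sides by k: k^(1−α) = s / (n + g + δ).
k^0.67 = 0.34 / (0.017 + 0.019 + 0.084) = 0.34 / 0.120 = 2.8333
k* = 2.8333^(1/0.67) ≈ 4.7322
y* = (k*)^α = 4.7322^0.33 ≈ 1.6702
c* = (1 − s)·y* = (1 − 0.34) × 1.6702 ≈ 1.1023

c* = 1.10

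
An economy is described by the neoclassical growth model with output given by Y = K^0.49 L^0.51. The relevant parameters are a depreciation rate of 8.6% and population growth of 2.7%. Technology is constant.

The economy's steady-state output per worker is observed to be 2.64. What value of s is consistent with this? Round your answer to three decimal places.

In steady state, investment equals break-even investment: s·k^α = (n + δ)·k.
Since y* = [s/(n + δ)]^(α/(1−α)), we have s/(n + δ) = (y*)^((1−α)/α) = 2.64^1.0408 = 2.7467.
Therefore s = 2.7467 × (n + δ) = 2.7467 × 0.113 = 0.3104.

s ≈ 0.310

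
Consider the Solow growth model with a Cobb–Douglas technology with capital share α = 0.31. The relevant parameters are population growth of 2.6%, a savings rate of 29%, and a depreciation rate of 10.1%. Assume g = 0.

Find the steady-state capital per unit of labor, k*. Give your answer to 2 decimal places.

k* = 3.31

In steady state, investment equals break-even investment: s·k^α = (n + δ)·k.
Dividing both sides by k: k^(1−α) = s / (n + δ).
k^0.69 = 0.29 / (0.026 + 0.101) = 0.29 / 0.127 = 2.2835
k* = 2.2835^(1/0.69) ≈ 3.3091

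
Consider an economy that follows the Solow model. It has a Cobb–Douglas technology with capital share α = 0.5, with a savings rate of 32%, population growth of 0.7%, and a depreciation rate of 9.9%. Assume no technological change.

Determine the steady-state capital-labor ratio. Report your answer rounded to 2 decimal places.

k* = 9.11

At the steady state, Δk = 0, so s·k^α = (n + δ)·k.
Dividing both sides by k: k^(1−α) = s / (n + δ).
k^0.5 = 0.32 / (0.007 + 0.099) = 0.32 / 0.106 = 3.0189
k* = 3.0189^(1/0.5) ≈ 9.1138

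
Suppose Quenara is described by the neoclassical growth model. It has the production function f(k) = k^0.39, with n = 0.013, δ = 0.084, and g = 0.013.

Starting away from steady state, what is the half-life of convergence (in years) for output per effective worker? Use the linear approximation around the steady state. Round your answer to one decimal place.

half-life ≈ 10.3 years

Near the steady state the convergence rate is λ = (1 − α)(n + g + δ).
λ = (1 − 0.39) × 0.110 = 0.61 × 0.110 = 0.0671
Half-life = ln 2 / λ = 0.6931 / 0.0671 ≈ 10.33 years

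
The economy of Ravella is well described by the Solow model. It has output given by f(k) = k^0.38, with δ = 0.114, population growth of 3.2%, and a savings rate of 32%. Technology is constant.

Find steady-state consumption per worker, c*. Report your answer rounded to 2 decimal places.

c* = 1.10

In steady state, investment equals break-even investment: s·k^α = (n + δ)·k.
Dividing both sides by k: k^(1−α) = s / (n + δ).
k^0.62 = 0.32 / (0.032 + 0.114) = 0.32 / 0.146 = 2.1918
k* = 2.1918^(1/0.62) ≈ 3.5455
y* = (k*)^α = 3.5455^0.38 ≈ 1.6176
c* = (1 − s)·y* = (1 − 0.32) × 1.6176 ≈ 1.1000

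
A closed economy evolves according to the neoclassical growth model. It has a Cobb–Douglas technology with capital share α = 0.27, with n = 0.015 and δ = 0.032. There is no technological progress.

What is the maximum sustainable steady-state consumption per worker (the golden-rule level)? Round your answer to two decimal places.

At the golden rule, f'(k) = n + δ, so α·k^(α−1) = n + δ and k_gold = (α/(n + δ))^(1/(1−α)).
k_gold = (0.27/0.047)^(1/0.73) = 5.7447^1.3699 ≈ 10.9678
c_gold = f(k_gold) − (n + δ)·k_gold = 1.9091 − 0.047×10.9678 ≈ 1.3936

c_gold ≈ 1.39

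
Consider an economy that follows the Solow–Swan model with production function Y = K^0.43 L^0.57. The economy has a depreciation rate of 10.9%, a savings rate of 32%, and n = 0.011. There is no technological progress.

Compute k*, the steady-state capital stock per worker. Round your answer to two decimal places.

Steady state requires s·f(k) = (n + δ)·k, i.e. s·k^α = (n + δ)·k.
Dividing both sides by k: k^(1−α) = s / (n + δ).
k^0.57 = 0.32 / (0.011 + 0.109) = 0.32 / 0.120 = 2.6667
k* = 2.6667^(1/0.57) ≈ 5.5889

k* = 5.59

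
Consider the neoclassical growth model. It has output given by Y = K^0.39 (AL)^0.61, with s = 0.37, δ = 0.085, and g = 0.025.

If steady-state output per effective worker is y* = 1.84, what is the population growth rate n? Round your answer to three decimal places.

At the steady state, Δk = 0, so s·k^α = (n + g + δ)·k.
Since y* = [s/(n + g + δ)]^(α/(1−α)), we have s/(n + g + δ) = (y*)^((1−α)/α) = 1.84^1.5641 = 2.5954.
Therefore n + g + δ = s / 2.5954 = 0.37 / 2.5954 = 0.1426, so n = 0.1426 − 0.110 = 0.0326.

n ≈ 0.033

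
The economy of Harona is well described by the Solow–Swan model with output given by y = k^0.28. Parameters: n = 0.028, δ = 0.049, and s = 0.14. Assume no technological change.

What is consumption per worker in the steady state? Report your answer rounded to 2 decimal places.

Steady state requires s·f(k) = (n + δ)·k, i.e. s·k^α = (n + δ)·k.
Dividing both sides by k: k^(1−α) = s / (n + δ).
k^0.72 = 0.14 / (0.028 + 0.049) = 0.14 / 0.077 = 1.8182
k* = 1.8182^(1/0.72) ≈ 2.2941
y* = (k*)^α = 2.2941^0.28 ≈ 1.2617
c* = (1 − s)·y* = (1 − 0.14) × 1.2617 ≈ 1.0851

c* ≈ 1.09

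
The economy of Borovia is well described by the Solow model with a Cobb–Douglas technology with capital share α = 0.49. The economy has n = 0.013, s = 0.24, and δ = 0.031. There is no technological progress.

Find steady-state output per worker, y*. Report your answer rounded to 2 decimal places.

Steady state requires s·f(k) = (n + δ)·k, i.e. s·k^α = (n + δ)·k.
Rearranging, k^(1−α) = s / (n + δ).
k^0.51 = 0.24 / (0.013 + 0.031) = 0.24 / 0.044 = 5.4545
k* = 5.4545^(1/0.51) ≈ 27.8367
y* = (k*)^α = 27.8367^0.49 ≈ 5.1034

y* = 5.10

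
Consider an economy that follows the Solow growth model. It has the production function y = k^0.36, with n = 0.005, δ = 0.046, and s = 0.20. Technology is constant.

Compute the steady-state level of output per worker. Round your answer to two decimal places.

y* = 2.16

At the steady state, Δk = 0, so s·k^α = (n + δ)·k.
Rearranging, k^(1−α) = s / (n + δ).
k^0.64 = 0.20 / (0.005 + 0.046) = 0.20 / 0.051 = 3.9216
k* = 3.9216^(1/0.64) ≈ 8.4584
y* = (k*)^α = 8.4584^0.36 ≈ 2.1569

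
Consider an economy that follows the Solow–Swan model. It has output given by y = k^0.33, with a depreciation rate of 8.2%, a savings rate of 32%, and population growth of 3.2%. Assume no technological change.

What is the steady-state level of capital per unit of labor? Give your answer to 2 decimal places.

At the steady state, Δk = 0, so s·k^α = (n + δ)·k.
Rearranging, k^(1−α) = s / (n + δ).
k^0.67 = 0.32 / (0.032 + 0.082) = 0.32 / 0.114 = 2.8070
k* = 2.8070^(1/0.67) ≈ 4.6668

k* = 4.67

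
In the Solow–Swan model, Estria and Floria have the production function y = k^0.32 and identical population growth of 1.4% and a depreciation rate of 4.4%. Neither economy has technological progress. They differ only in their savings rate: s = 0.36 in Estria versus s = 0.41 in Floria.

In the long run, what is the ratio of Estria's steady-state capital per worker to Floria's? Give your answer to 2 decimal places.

Steady-state k* = [s/(n + δ)]^(1/(1−α)), so the ratio is [ (s_E/(n + δ)_E) / (s_F/(n + δ)_F) ]^1.4706.
s_E/(n + δ)_E = 0.36/0.058 = 6.2069; s_F/(n + δ)_F = 0.41/0.058 = 7.0690.
Ratio = (6.2069/7.0690)^1.4706 = 0.8780^1.4706 ≈ 0.8259

ratio ≈ 0.83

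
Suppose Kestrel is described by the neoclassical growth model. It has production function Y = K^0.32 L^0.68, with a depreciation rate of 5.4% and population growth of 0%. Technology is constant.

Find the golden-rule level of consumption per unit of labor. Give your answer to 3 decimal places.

c_gold ≈ 1.571

At the golden rule, f'(k) = n + δ, so α·k^(α−1) = n + δ and k_gold = (α/(n + δ))^(1/(1−α)).
k_gold = (0.32/0.054)^(1/0.68) = 5.9259^1.4706 ≈ 13.6903
c_gold = f(k_gold) − (n + δ)·k_gold = 2.3102 − 0.054×13.6903 ≈ 1.5709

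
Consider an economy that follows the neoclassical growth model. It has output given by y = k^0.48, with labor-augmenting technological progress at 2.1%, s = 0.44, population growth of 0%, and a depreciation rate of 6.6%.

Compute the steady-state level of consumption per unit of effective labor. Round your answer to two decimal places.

c* ≈ 2.50

Steady state requires s·f(k) = (n + g + δ)·k, i.e. s·k^α = (n + g + δ)·k.
Dividing both sides by k: k^(1−α) = s / (n + g + δ).
k^0.52 = 0.44 / (0.000 + 0.021 + 0.066) = 0.44 / 0.087 = 5.0575
k* = 5.0575^(1/0.52) ≈ 22.5799
y* = (k*)^α = 22.5799^0.48 ≈ 4.4646
c* = (1 − s)·y* = (1 − 0.44) × 4.4646 ≈ 2.5002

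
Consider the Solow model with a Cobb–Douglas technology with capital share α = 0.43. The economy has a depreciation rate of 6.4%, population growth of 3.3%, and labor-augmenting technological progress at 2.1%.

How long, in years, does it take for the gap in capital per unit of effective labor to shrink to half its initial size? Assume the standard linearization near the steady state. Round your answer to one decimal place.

about 10.3 years

Near the steady state the convergence rate is λ = (1 − α)(n + g + δ).
λ = (1 − 0.43) × 0.118 = 0.57 × 0.118 = 0.06726
Half-life = ln 2 / λ = 0.6931 / 0.06726 ≈ 10.30 years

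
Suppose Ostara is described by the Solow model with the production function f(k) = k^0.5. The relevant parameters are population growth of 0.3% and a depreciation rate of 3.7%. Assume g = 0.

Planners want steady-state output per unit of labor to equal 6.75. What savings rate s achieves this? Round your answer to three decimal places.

Steady state requires s·f(k) = (n + δ)·k, i.e. s·k^α = (n + δ)·k.
Since y* = [s/(n + δ)]^(α/(1−α)), we have s/(n + δ) = (y*)^((1−α)/α) = 6.75^1 = 6.7500.
Therefore s = 6.7500 × (n + δ) = 6.7500 × 0.040 = 0.2700.

s ≈ 0.270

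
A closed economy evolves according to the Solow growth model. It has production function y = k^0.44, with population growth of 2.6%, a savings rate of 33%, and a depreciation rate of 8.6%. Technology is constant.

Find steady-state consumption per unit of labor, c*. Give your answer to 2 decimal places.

c* = 1.57

Steady state requires s·f(k) = (n + δ)·k, i.e. s·k^α = (n + δ)·k.
Dividing both sides by k: k^(1−α) = s / (n + δ).
k^0.56 = 0.33 / (0.026 + 0.086) = 0.33 / 0.112 = 2.9464
k* = 2.9464^(1/0.56) ≈ 6.8869
y* = (k*)^α = 6.8869^0.44 ≈ 2.3374
c* = (1 − s)·y* = (1 − 0.33) × 2.3374 ≈ 1.5661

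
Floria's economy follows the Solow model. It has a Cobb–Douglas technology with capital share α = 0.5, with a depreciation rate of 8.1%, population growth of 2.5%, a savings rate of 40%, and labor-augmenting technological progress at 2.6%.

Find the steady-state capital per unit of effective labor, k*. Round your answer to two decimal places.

k* ≈ 9.18

In steady state, investment equals break-even investment: s·k^α = (n + g + δ)·k.
Rearranging, k^(1−α) = s / (n + g + δ).
k^0.5 = 0.40 / (0.025 + 0.026 + 0.081) = 0.40 / 0.132 = 3.0303
k* = 3.0303^(1/0.5) ≈ 9.1827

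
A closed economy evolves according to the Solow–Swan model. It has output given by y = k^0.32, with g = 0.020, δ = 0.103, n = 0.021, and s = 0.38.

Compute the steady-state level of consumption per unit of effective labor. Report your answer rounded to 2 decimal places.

c* = 0.98

Steady state requires s·f(k) = (n + g + δ)·k, i.e. s·k^α = (n + g + δ)·k.
Dividing both sides by k: k^(1−α) = s / (n + g + δ).
k^0.68 = 0.38 / (0.021 + 0.020 + 0.103) = 0.38 / 0.144 = 2.6389
k* = 2.6389^(1/0.68) ≈ 4.1662
y* = (k*)^α = 4.1662^0.32 ≈ 1.5788
c* = (1 − s)·y* = (1 − 0.38) × 1.5788 ≈ 0.9789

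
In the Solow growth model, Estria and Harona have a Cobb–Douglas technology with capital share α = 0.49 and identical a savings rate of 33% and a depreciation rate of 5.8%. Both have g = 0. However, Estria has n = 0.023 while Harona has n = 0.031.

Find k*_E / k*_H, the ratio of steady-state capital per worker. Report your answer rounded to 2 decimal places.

ratio ≈ 1.20

Steady-state k* = [s/(n + δ)]^(1/(1−α)), so the ratio is [ (s_E/(n + δ)_E) / (s_H/(n + δ)_H) ]^1.9608.
s_E/(n + δ)_E = 0.33/0.081 = 4.0741; s_H/(n + δ)_H = 0.33/0.089 = 3.7079.
Ratio = (4.0741/3.7079)^1.9608 = 1.0988^1.9608 ≈ 1.2029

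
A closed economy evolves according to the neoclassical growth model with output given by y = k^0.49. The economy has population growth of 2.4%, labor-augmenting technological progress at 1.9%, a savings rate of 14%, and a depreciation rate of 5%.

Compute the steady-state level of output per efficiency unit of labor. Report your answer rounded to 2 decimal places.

y* ≈ 1.48

At the steady state, Δk = 0, so s·k^α = (n + g + δ)·k.
Rearranging, k^(1−α) = s / (n + g + δ).
k^0.51 = 0.14 / (0.024 + 0.019 + 0.050) = 0.14 / 0.093 = 1.5054
k* = 1.5054^(1/0.51) ≈ 2.2302
y* = (k*)^α = 2.2302^0.49 ≈ 1.4815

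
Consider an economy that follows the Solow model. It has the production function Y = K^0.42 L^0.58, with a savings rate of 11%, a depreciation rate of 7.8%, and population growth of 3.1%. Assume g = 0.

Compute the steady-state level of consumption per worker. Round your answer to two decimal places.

c* ≈ 0.90

In steady state, investment equals break-even investment: s·k^α = (n + δ)·k.
Rearranging, k^(1−α) = s / (n + δ).
k^0.58 = 0.11 / (0.031 + 0.078) = 0.11 / 0.109 = 1.0092
k* = 1.0092^(1/0.58) ≈ 1.0159
y* = (k*)^α = 1.0159^0.42 ≈ 1.0066
c* = (1 − s)·y* = (1 − 0.11) × 1.0066 ≈ 0.8959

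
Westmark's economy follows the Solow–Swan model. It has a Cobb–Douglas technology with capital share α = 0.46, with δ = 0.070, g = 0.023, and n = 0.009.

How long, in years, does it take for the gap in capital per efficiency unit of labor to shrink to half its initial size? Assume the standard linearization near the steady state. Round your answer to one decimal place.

Near the steady state the convergence rate is λ = (1 − α)(n + g + δ).
λ = (1 − 0.46) × 0.102 = 0.54 × 0.102 = 0.05508
Half-life = ln 2 / λ = 0.6931 / 0.05508 ≈ 12.58 years

half-life ≈ 12.6 years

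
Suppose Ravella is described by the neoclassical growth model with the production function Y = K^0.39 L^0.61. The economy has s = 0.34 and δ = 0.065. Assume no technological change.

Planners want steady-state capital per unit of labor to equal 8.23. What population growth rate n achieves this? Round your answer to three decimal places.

n ≈ 0.029

Steady state requires s·f(k) = (n + δ)·k, i.e. s·k^α = (n + δ)·k.
So s / (n + δ) = (k*)^(1−α) = 8.23^0.61 = 3.6174.
Therefore n + δ = s / 3.6174 = 0.34 / 3.6174 = 0.0940, so n = 0.0940 − 0.065 = 0.0290.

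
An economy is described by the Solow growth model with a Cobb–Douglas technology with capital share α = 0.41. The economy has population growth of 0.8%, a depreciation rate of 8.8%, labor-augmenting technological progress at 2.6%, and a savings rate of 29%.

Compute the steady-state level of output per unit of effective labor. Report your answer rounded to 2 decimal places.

y* ≈ 1.83

At the steady state, Δk = 0, so s·k^α = (n + g + δ)·k.
Rearranging, k^(1−α) = s / (n + g + δ).
k^0.59 = 0.29 / (0.008 + 0.026 + 0.088) = 0.29 / 0.122 = 2.3770
k* = 2.3770^(1/0.59) ≈ 4.3385
y* = (k*)^α = 4.3385^0.41 ≈ 1.8252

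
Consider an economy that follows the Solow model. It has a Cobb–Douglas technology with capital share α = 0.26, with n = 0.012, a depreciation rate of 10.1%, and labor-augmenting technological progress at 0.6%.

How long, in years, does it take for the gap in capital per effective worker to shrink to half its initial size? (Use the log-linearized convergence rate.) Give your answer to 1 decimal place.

Near the steady state the convergence rate is λ = (1 − α)(n + g + δ).
λ = (1 − 0.26) × 0.119 = 0.74 × 0.119 = 0.08806
Half-life = ln 2 / λ = 0.6931 / 0.08806 ≈ 7.87 years

half-life ≈ 7.9 years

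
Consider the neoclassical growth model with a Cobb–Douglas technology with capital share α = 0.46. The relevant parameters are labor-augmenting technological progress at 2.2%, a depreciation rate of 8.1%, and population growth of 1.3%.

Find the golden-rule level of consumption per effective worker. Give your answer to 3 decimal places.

At the golden rule, f'(k) = n + g + δ, so α·k^(α−1) = n + g + δ and k_gold = (α/(n + g + δ))^(1/(1−α)).
k_gold = (0.46/0.116)^(1/0.54) = 3.9655^1.8519 ≈ 12.8230
c_gold = f(k_gold) − (n + g + δ)·k_gold = 3.2335 − 0.116×12.8230 ≈ 1.7460

c_gold ≈ 1.746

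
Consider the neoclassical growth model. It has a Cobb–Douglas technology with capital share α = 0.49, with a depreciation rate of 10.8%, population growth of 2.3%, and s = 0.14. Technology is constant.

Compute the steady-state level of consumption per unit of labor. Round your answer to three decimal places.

c* = 0.917

At the steady state, Δk = 0, so s·k^α = (n + δ)·k.
Dividing both sides by k: k^(1−α) = s / (n + δ).
k^0.51 = 0.14 / (0.023 + 0.108) = 0.14 / 0.131 = 1.0687
k* = 1.0687^(1/0.51) ≈ 1.1391
y* = (k*)^α = 1.1391^0.49 ≈ 1.0659
c* = (1 − s)·y* = (1 − 0.14) × 1.0659 ≈ 0.9167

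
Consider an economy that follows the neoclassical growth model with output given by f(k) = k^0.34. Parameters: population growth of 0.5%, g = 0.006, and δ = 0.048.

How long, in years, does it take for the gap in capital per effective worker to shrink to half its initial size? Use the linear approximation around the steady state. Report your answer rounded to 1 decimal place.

about 17.8 years

Near the steady state the convergence rate is λ = (1 − α)(n + g + δ).
λ = (1 − 0.34) × 0.059 = 0.66 × 0.059 = 0.03894
Half-life = ln 2 / λ = 0.6931 / 0.03894 ≈ 17.80 years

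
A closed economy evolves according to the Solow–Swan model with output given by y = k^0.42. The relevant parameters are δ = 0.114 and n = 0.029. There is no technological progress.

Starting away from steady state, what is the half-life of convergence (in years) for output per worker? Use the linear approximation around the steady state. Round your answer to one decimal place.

about 8.4 years

Near the steady state the convergence rate is λ = (1 − α)(n + δ).
λ = (1 − 0.42) × 0.143 = 0.58 × 0.143 = 0.08294
Half-life = ln 2 / λ = 0.6931 / 0.08294 ≈ 8.36 years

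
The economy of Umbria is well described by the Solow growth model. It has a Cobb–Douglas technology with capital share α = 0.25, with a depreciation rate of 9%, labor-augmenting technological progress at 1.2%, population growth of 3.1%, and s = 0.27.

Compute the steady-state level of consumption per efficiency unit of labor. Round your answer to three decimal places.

At the steady state, Δk = 0, so s·k^α = (n + g + δ)·k.
Dividing both sides by k: k^(1−α) = s / (n + g + δ).
k^0.75 = 0.27 / (0.031 + 0.012 + 0.090) = 0.27 / 0.133 = 2.0301
k* = 2.0301^(1/0.75) ≈ 2.5705
y* = (k*)^α = 2.5705^0.25 ≈ 1.2662
c* = (1 − s)·y* = (1 − 0.27) × 1.2662 ≈ 0.9243

c* ≈ 0.924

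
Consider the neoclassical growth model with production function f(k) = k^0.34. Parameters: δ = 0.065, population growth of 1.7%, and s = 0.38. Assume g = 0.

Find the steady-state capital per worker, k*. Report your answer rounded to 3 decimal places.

k* = 10.210

In steady state, investment equals break-even investment: s·k^α = (n + δ)·k.
Rearranging, k^(1−α) = s / (n + δ).
k^0.66 = 0.38 / (0.017 + 0.065) = 0.38 / 0.082 = 4.6341
k* = 4.6341^(1/0.66) ≈ 10.2103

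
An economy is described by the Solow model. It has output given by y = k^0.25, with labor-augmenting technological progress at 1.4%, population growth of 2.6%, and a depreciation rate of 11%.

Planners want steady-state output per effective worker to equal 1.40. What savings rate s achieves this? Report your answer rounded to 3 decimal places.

s ≈ 0.412

At the steady state, Δk = 0, so s·k^α = (n + g + δ)·k.
Since y* = [s/(n + g + δ)]^(α/(1−α)), we have s/(n + g + δ) = (y*)^((1−α)/α) = 1.40^3 = 2.7440.
Therefore s = 2.7440 × (n + g + δ) = 2.7440 × 0.150 = 0.4116.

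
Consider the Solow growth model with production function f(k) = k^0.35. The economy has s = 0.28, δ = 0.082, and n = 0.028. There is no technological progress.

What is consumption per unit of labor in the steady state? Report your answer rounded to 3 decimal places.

c* ≈ 1.191

In steady state, investment equals break-even investment: s·k^α = (n + δ)·k.
Dividing both sides by k: k^(1−α) = s / (n + δ).
k^0.65 = 0.28 / (0.028 + 0.082) = 0.28 / 0.110 = 2.5455
k* = 2.5455^(1/0.65) ≈ 4.2098
y* = (k*)^α = 4.2098^0.35 ≈ 1.6538
c* = (1 − s)·y* = (1 − 0.28) × 1.6538 ≈ 1.1907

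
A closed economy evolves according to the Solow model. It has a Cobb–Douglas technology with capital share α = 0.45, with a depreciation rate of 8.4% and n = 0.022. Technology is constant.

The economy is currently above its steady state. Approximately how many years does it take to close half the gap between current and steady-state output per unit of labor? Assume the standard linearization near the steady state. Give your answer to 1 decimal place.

Near the steady state the convergence rate is λ = (1 − α)(n + δ).
λ = (1 − 0.45) × 0.106 = 0.55 × 0.106 = 0.0583
Half-life = ln 2 / λ = 0.6931 / 0.0583 ≈ 11.89 years

about 11.9 years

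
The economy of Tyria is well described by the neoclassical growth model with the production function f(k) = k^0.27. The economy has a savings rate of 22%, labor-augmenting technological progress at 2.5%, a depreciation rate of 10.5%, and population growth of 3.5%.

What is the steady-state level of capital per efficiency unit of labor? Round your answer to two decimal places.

At the steady state, Δk = 0, so s·k^α = (n + g + δ)·k.
Rearranging, k^(1−α) = s / (n + g + δ).
k^0.73 = 0.22 / (0.035 + 0.025 + 0.105) = 0.22 / 0.165 = 1.3333
k* = 1.3333^(1/0.73) ≈ 1.4830

k* = 1.48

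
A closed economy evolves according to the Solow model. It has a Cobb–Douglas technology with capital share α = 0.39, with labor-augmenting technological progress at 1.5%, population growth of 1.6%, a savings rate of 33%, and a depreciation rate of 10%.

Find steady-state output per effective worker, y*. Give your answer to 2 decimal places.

At the steady state, Δk = 0, so s·k^α = (n + g + δ)·k.
Dividing both sides by k: k^(1−α) = s / (n + g + δ).
k^0.61 = 0.33 / (0.016 + 0.015 + 0.100) = 0.33 / 0.131 = 2.5191
k* = 2.5191^(1/0.61) ≈ 4.5476
y* = (k*)^α = 4.5476^0.39 ≈ 1.8052

y* ≈ 1.81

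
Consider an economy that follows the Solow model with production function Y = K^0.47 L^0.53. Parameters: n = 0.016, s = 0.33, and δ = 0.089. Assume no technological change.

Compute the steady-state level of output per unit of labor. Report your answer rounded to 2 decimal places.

y* = 2.76

In steady state, investment equals break-even investment: s·k^α = (n + δ)·k.
Rearranging, k^(1−α) = s / (n + δ).
k^0.53 = 0.33 / (0.016 + 0.089) = 0.33 / 0.105 = 3.1429
k* = 3.1429^(1/0.53) ≈ 8.6768
y* = (k*)^α = 8.6768^0.47 ≈ 2.7608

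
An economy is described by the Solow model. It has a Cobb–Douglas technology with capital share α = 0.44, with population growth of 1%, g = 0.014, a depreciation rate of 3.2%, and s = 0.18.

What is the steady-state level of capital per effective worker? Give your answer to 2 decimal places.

Steady state requires s·f(k) = (n + g + δ)·k, i.e. s·k^α = (n + g + δ)·k.
Rearranging, k^(1−α) = s / (n + g + δ).
k^0.56 = 0.18 / (0.010 + 0.014 + 0.032) = 0.18 / 0.056 = 3.2143
k* = 3.2143^(1/0.56) ≈ 8.0447

k* = 8.04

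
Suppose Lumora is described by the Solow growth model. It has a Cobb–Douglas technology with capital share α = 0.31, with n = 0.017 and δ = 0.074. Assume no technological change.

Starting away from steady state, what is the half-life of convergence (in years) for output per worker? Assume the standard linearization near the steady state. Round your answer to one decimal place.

about 11.0 years

Near the steady state the convergence rate is λ = (1 − α)(n + δ).
λ = (1 − 0.31) × 0.091 = 0.69 × 0.091 = 0.06279
Half-life = ln 2 / λ = 0.6931 / 0.06279 ≈ 11.04 years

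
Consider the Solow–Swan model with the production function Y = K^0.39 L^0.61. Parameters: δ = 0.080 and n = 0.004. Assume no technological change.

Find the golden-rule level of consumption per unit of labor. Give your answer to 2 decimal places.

At the golden rule, f'(k) = n + δ, so α·k^(α−1) = n + δ and k_gold = (α/(n + δ))^(1/(1−α)).
k_gold = (0.39/0.084)^(1/0.61) = 4.6429^1.6393 ≈ 12.3899
c_gold = f(k_gold) − (n + δ)·k_gold = 2.6687 − 0.084×12.3899 ≈ 1.6279

c_gold ≈ 1.63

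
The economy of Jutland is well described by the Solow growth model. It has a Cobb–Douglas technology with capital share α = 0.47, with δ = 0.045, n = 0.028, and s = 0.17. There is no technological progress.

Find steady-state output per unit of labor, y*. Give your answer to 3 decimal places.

y* ≈ 2.116

Steady state requires s·f(k) = (n + δ)·k, i.e. s·k^α = (n + δ)·k.
Rearranging, k^(1−α) = s / (n + δ).
k^0.53 = 0.17 / (0.028 + 0.045) = 0.17 / 0.073 = 2.3288
k* = 2.3288^(1/0.53) ≈ 4.9284
y* = (k*)^α = 4.9284^0.47 ≈ 2.1163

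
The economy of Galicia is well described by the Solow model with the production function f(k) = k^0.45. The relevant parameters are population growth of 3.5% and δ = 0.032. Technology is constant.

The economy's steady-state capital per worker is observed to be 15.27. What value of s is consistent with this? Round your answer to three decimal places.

s ≈ 0.300

Steady state requires s·f(k) = (n + δ)·k, i.e. s·k^α = (n + δ)·k.
So s / (n + δ) = (k*)^(1−α) = 15.27^0.55 = 4.4783.
Therefore s = 4.4783 × (n + δ) = 4.4783 × 0.067 = 0.3000.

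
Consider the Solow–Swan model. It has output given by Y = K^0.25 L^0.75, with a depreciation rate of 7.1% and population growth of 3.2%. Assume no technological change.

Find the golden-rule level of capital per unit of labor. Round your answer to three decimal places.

k_gold ≈ 3.262

The golden rule sets f'(k) = n + δ, i.e. α·k^(α−1) = n + δ.
So k^(1−α) = α / (n + δ) = 0.25 / 0.103 = 2.4272.
k_gold = 2.4272^(1/0.75) ≈ 3.2619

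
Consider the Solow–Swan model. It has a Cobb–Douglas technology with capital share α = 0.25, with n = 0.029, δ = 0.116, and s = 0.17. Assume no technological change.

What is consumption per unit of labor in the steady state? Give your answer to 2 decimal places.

In steady state, investment equals break-even investment: s·k^α = (n + δ)·k.
Dividing both sides by k: k^(1−α) = s / (n + δ).
k^0.75 = 0.17 / (0.029 + 0.116) = 0.17 / 0.145 = 1.1724
k* = 1.1724^(1/0.75) ≈ 1.2362
y* = (k*)^α = 1.2362^0.25 ≈ 1.0544
c* = (1 − s)·y* = (1 − 0.17) × 1.0544 ≈ 0.8752

c* = 0.88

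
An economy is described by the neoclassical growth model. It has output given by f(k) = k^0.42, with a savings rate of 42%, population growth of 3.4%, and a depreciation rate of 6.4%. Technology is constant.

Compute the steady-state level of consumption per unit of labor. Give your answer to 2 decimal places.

c* = 1.66

At the steady state, Δk = 0, so s·k^α = (n + δ)·k.
Rearranging, k^(1−α) = s / (n + δ).
k^0.58 = 0.42 / (0.034 + 0.064) = 0.42 / 0.098 = 4.2857
k* = 4.2857^(1/0.58) ≈ 12.2940
y* = (k*)^α = 12.2940^0.42 ≈ 2.8686
c* = (1 − s)·y* = (1 − 0.42) × 2.8686 ≈ 1.6638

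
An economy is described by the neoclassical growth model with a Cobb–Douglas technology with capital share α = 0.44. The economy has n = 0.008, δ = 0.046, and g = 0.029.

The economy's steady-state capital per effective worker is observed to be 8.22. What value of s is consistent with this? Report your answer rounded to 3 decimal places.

At the steady state, Δk = 0, so s·k^α = (n + g + δ)·k.
So s / (n + g + δ) = (k*)^(1−α) = 8.22^0.56 = 3.2533.
Therefore s = 3.2533 × (n + g + δ) = 3.2533 × 0.083 = 0.2700.

s ≈ 0.270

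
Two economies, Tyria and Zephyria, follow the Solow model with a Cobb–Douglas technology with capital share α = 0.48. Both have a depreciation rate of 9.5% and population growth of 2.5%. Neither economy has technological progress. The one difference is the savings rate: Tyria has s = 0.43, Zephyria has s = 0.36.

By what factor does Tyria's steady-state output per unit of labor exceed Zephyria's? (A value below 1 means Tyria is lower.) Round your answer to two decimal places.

Steady-state y* = [s/(n + δ)]^(α/(1−α)), so the ratio is [ (s_T/(n + δ)_T) / (s_Z/(n + δ)_Z) ]^0.9231.
s_T/(n + δ)_T = 0.43/0.120 = 3.5833; s_Z/(n + δ)_Z = 0.36/0.120 = 3.0000.
Ratio = (3.5833/3.0000)^0.9231 = 1.1944^0.9231 ≈ 1.1782

ratio ≈ 1.18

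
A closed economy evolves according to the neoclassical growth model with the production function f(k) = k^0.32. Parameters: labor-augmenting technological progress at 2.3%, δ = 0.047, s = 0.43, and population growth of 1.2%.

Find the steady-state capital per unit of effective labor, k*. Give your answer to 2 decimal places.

Steady state requires s·f(k) = (n + g + δ)·k, i.e. s·k^α = (n + g + δ)·k.
Rearranging, k^(1−α) = s / (n + g + δ).
k^0.68 = 0.43 / (0.012 + 0.023 + 0.047) = 0.43 / 0.082 = 5.2439
k* = 5.2439^(1/0.68) ≈ 11.4371

k* ≈ 11.44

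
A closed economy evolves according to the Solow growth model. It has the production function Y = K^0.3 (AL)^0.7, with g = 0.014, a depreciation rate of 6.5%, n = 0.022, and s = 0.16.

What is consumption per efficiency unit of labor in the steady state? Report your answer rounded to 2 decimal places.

c* = 1.02

In steady state, investment equals break-even investment: s·k^α = (n + g + δ)·k.
Rearranging, k^(1−α) = s / (n + g + δ).
k^0.7 = 0.16 / (0.022 + 0.014 + 0.065) = 0.16 / 0.101 = 1.5842
k* = 1.5842^(1/0.7) ≈ 1.9295
y* = (k*)^α = 1.9295^0.3 ≈ 1.2180
c* = (1 − s)·y* = (1 − 0.16) × 1.2180 ≈ 1.0231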